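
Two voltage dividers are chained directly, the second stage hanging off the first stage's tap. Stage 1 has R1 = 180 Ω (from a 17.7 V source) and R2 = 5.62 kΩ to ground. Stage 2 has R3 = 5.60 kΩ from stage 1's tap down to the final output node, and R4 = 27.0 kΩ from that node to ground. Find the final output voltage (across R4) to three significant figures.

V_out ≈ 14.1 V

Stage 2 presents R3+R4 = 32600 Ω as a load on stage 1's tap.
Stage 1's lower leg becomes R2‖(R3+R4) = 4794 Ω, so V_mid = 17.7 × 4794/4974 = 17.06 V.
Stage 2 is itself unloaded: V_out = V_mid × R4/(R3+R4) = 17.06 × 27000/32600 = 14.1 V.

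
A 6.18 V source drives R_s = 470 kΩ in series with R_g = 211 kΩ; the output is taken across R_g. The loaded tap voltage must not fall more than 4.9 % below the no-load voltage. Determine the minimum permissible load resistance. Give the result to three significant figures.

Output resistance R_th = R_s‖R_g = (470 × 211)/681.0 = 145.6 kΩ.
The fractional drop is R_th/(R_th + R_L); requiring this ≤ 0.0490 gives R_L ≥ R_th(1/0.0490 − 1) = 145.6 × 19.41 = 2.83 MΩ.

R_L(min) ≈ 2.83 MΩ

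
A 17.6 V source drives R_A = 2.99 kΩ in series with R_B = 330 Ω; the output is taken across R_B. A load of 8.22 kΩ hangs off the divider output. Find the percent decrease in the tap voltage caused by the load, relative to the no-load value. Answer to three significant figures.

3.49 %

The divider's output (Thévenin) resistance is R_A‖R_B = 297.2 Ω.
Fractional drop under load = R_th/(R_th + R_L) = 297.2 / (297.2 + 8220) = 0.03489.
So the output falls by 3.49 %.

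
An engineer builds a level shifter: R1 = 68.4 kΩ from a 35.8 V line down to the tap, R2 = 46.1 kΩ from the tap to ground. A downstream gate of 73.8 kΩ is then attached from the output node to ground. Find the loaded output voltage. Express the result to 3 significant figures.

V_out ≈ 10.5 V

The load sits in parallel with R2: R2‖R_L = (46.1 × 73.8) / (46.1 + 73.8) = 28.38 kΩ.
V_out = 35.8 × 28.38 / (68.4 + 28.38) = 35.8 × 28.38/96.78 = 10.5 V.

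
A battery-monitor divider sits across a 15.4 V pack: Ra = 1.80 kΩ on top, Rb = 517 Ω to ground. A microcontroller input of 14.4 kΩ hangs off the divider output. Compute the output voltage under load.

The load sits in parallel with Rb: Rb‖R_L = (517 × 14400) / (517 + 14400) = 499.1 Ω.
V_out = 15.4 × 499.1 / (1800 + 499.1) = 15.4 × 499.1/2299 = 3.34 V.
(Unloaded it would have been 3.44 V.)

V_out ≈ 3.34 V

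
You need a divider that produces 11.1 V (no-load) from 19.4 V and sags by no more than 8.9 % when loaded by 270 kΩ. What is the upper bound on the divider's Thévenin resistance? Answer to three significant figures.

Loading drop = R_th/(R_th + R_L) ≤ 0.0890, so R_th ≤ R_L · ε/(1−ε) = 270 kΩ × 0.0890/0.9110 = 26.4 kΩ.

R_th ≤ 26.4 kΩ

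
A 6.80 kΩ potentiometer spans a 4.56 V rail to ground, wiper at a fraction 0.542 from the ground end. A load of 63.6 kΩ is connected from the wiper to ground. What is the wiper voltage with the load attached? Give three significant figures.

V ≈ 2.41 V

The wiper splits the pot into (1−α)R = 3.114 kΩ above and αR = 3.686 kΩ below.
Lower section ‖ load = 3.484 kΩ.
V_wiper = 4.56 × 3.484/(3.114 + 3.484) = 2.41 V.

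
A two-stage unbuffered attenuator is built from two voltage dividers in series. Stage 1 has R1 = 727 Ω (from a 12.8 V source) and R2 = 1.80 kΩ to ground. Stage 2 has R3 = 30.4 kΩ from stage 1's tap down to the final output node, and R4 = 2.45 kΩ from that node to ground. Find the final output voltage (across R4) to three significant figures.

V_out ≈ 0.669 V

Stage 2 presents R3+R4 = 32850 Ω as a load on stage 1's tap.
Stage 1's lower leg becomes R2‖(R3+R4) = 1706 Ω, so V_mid = 12.8 × 1706/2433 = 8.976 V.
Stage 2 is itself unloaded: V_out = V_mid × R4/(R3+R4) = 8.976 × 2450/32850 = 0.669 V.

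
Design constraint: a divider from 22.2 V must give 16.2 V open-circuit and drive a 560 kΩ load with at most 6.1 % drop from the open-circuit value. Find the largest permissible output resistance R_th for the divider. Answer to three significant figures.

R_th ≤ 36.4 kΩ

Loading drop = R_th/(R_th + R_L) ≤ 0.0610, so R_th ≤ R_L · ε/(1−ε) = 560 kΩ × 0.0610/0.9390 = 36.4 kΩ.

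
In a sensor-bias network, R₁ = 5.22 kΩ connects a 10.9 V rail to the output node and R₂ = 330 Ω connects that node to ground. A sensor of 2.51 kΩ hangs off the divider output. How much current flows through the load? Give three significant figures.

R₂‖R_L = 291.7 Ω; V_out = 10.9 × 291.7/5512 = 0.5768 V.
I_L = V_out / R_L = 0.5768 / 2.51 kΩ = 0.230 mA.

I_L ≈ 0.230 mA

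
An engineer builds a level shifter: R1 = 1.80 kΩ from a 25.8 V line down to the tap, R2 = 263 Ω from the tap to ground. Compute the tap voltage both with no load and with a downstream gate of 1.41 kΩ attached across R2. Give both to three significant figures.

Unloaded: 3.29 V; loaded: 2.83 V

Open-circuit: V = 25.8 × 263/(1800 + 263) = 3.29 V.
With the load, R2 becomes R2‖R_L = 221.7 Ω, so V = 25.8 × 221.7/2022 = 2.83 V.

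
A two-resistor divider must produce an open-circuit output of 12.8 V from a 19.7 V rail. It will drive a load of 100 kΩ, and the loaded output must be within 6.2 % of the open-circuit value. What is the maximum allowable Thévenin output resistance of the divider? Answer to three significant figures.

Loading drop = R_th/(R_th + R_L) ≤ 0.0620, so R_th ≤ R_L · ε/(1−ε) = 100 kΩ × 0.0620/0.9380 = 6.61 kΩ.

R_th ≤ 6.61 kΩ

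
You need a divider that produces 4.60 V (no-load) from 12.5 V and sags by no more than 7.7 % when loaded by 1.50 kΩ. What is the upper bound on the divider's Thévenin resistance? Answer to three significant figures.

Loading drop = R_th/(R_th + R_L) ≤ 0.0770, so R_th ≤ R_L · ε/(1−ε) = 1.50 kΩ × 0.0770/0.9230 = 125 Ω.
(Any R1, R2 with R2/(R1+R2) = 0.368 and R1‖R2 ≤ 125 Ω will meet the spec.)

R_th ≤ 125 Ω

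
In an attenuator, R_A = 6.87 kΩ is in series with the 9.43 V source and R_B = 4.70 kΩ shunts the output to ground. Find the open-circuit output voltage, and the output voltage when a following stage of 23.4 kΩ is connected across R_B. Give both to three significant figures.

Open-circuit: V = 9.43 × 4.70/(6.87 + 4.70) = 3.83 V.
With the load, R_B becomes R_B‖R_L = 3.914 kΩ, so V = 9.43 × 3.914/10.78 = 3.42 V.

Unloaded: 3.83 V; loaded: 3.42 V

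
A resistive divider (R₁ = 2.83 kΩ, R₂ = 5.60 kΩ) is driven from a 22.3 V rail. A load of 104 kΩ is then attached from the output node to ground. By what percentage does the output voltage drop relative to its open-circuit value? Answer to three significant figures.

1.78 %

The divider's output (Thévenin) resistance is R₁‖R₂ = 1.880 kΩ.
Fractional drop under load = R_th/(R_th + R_L) = 1.880 / (1.880 + 104) = 0.01776.
So the output falls by 1.78 %.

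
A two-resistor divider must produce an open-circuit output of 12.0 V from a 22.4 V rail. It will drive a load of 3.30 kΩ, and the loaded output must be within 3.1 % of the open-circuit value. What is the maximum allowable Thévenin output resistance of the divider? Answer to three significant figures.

Loading drop = R_th/(R_th + R_L) ≤ 0.0310, so R_th ≤ R_L · ε/(1−ε) = 3.30 kΩ × 0.0310/0.9690 = 106 Ω.
(Any R1, R2 with R2/(R1+R2) = 0.536 and R1‖R2 ≤ 106 Ω will meet the spec.)

R_th ≤ 106 Ω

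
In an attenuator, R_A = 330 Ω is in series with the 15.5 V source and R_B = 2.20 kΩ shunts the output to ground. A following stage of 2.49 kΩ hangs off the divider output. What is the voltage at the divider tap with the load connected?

The load sits in parallel with R_B: R_B‖R_L = (2200 × 2490) / (2200 + 2490) = 1168 Ω.
V_out = 15.5 × 1168 / (330 + 1168) = 15.5 × 1168/1498 = 12.1 V.

V_out ≈ 12.1 V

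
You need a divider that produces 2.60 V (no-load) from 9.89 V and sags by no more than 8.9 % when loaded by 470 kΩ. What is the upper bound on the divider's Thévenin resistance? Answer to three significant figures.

Loading drop = R_th/(R_th + R_L) ≤ 0.0890, so R_th ≤ R_L · ε/(1−ε) = 470 kΩ × 0.0890/0.9110 = 45.9 kΩ.

R_th ≤ 45.9 kΩ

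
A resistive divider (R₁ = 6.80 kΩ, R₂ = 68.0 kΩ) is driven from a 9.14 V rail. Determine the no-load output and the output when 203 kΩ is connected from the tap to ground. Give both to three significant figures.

Unloaded: 8.31 V; loaded: 8.06 V

Open-circuit: V = 9.14 × 68.0/(6.80 + 68.0) = 8.31 V.
With the load, R₂ becomes R₂‖R_L = 50.94 kΩ, so V = 9.14 × 50.94/57.74 = 8.06 V.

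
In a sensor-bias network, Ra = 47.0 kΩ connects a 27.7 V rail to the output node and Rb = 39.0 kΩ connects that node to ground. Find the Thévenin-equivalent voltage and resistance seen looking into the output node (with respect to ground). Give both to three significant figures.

V_th is the open-circuit tap voltage: 27.7 × 39.0/(47.0 + 39.0) = 12.6 V.
With the supply zeroed, Ra and Rb appear in parallel from the tap: R_th = Ra‖Rb = (47.0 × 39.0)/86.00 = 21.3 kΩ.

V_th = 12.6 V, R_th = 21.3 kΩ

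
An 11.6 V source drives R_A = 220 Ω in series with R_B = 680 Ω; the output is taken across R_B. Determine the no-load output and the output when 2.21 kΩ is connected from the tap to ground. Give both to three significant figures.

Open-circuit: V = 11.6 × 680/(220 + 680) = 8.76 V.
With the load, R_B becomes R_B‖R_L = 520.0 Ω, so V = 11.6 × 520.0/740.0 = 8.15 V.

Unloaded: 8.76 V; loaded: 8.15 V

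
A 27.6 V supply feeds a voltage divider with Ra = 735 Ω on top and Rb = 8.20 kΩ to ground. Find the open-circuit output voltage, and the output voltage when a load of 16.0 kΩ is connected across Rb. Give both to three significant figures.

Unloaded: 25.3 V; loaded: 24.3 V

Open-circuit: V = 27.6 × 8200/(735 + 8200) = 25.3 V.
With the load, Rb becomes Rb‖R_L = 5421 Ω, so V = 27.6 × 5421/6156 = 24.3 V.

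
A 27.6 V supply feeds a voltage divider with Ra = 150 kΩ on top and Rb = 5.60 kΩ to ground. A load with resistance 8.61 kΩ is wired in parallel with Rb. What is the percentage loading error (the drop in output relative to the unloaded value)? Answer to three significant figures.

Unloaded V = 27.6 × 5.60/155.6 = 0.9933 V.
Loaded: Rb‖R_L = 3.393 kΩ, giving V = 27.6 × 3.393/153.4 = 0.6105 V.
Drop = (0.9933 − 0.6105) / 0.9933 = 38.5 %.

38.5 %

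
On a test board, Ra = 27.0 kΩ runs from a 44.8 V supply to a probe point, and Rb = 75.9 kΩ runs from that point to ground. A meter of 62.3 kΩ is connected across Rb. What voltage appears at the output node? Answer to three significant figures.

The load sits in parallel with Rb: Rb‖R_L = (75.9 × 62.3) / (75.9 + 62.3) = 34.22 kΩ.
V_out = 44.8 × 34.22 / (27.0 + 34.22) = 44.8 × 34.22/61.22 = 25.0 V.

V_out ≈ 25.0 V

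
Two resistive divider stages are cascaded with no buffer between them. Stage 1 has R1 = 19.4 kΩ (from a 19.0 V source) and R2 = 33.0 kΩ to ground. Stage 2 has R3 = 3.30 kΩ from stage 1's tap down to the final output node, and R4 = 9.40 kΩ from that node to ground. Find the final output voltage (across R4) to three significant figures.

Stage 2 presents R3+R4 = 12.70 kΩ as a load on stage 1's tap.
Stage 1's lower leg becomes R2‖(R3+R4) = 9.171 kΩ, so V_mid = 19.0 × 9.171/28.57 = 6.099 V.
Stage 2 is itself unloaded: V_out = V_mid × R4/(R3+R4) = 6.099 × 9.40/12.70 = 4.51 V.

V_out ≈ 4.51 V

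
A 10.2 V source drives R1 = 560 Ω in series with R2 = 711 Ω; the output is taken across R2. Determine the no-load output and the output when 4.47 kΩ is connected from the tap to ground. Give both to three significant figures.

Open-circuit: V = 10.2 × 711/(560 + 711) = 5.71 V.
With the load, R2 becomes R2‖R_L = 613.4 Ω, so V = 10.2 × 613.4/1173 = 5.33 V.

Unloaded: 5.71 V; loaded: 5.33 V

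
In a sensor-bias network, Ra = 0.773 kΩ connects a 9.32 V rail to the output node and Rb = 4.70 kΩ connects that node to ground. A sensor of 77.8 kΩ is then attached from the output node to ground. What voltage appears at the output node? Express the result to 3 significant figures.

V_out ≈ 7.94 V

The load sits in parallel with Rb: Rb‖R_L = (4700 × 77800) / (4700 + 77800) = 4432 Ω.
V_out = 9.32 × 4432 / (773 + 4432) = 9.32 × 4432/5205 = 7.94 V.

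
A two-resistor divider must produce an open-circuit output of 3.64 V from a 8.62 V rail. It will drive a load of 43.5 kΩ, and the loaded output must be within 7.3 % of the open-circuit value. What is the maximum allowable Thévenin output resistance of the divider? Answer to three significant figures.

R_th ≤ 3.43 kΩ

Loading drop = R_th/(R_th + R_L) ≤ 0.0730, so R_th ≤ R_L · ε/(1−ε) = 43.5 kΩ × 0.0730/0.9270 = 3.43 kΩ.
(Any R1, R2 with R2/(R1+R2) = 0.422 and R1‖R2 ≤ 3.43 kΩ will meet the spec.)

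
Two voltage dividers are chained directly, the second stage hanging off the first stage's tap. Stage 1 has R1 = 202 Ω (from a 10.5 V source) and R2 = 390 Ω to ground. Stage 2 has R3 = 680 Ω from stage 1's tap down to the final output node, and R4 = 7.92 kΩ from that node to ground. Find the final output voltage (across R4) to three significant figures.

V_out ≈ 6.27 V

Stage 2 presents R3+R4 = 8600 Ω as a load on stage 1's tap.
Stage 1's lower leg becomes R2‖(R3+R4) = 373.1 Ω, so V_mid = 10.5 × 373.1/575.1 = 6.812 V.
Stage 2 is itself unloaded: V_out = V_mid × R4/(R3+R4) = 6.812 × 7920/8600 = 6.27 V.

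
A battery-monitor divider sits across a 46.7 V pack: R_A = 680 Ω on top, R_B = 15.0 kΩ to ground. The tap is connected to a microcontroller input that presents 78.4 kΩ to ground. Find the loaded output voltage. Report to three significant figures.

The load sits in parallel with R_B: R_B‖R_L = (15000 × 78400) / (15000 + 78400) = 12590 Ω.
V_out = 46.7 × 12590 / (680 + 12590) = 46.7 × 12590/13270 = 44.3 V.

V_out ≈ 44.3 V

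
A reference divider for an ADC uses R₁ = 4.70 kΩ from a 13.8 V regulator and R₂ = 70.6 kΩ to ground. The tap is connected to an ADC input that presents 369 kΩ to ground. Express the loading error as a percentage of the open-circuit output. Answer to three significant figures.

The divider's output (Thévenin) resistance is R₁‖R₂ = 4.407 kΩ.
Fractional drop under load = R_th/(R_th + R_L) = 4.407 / (4.407 + 369) = 0.01180.
So the output falls by 1.18 %.

1.18 %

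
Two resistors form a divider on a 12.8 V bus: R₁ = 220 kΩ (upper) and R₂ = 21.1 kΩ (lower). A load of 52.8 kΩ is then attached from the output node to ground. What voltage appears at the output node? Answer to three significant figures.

V_out ≈ 0.821 V

The load sits in parallel with R₂: R₂‖R_L = (21.1 × 52.8) / (21.1 + 52.8) = 15.08 kΩ.
V_out = 12.8 × 15.08 / (220 + 15.08) = 12.8 × 15.08/235.1 = 0.821 V.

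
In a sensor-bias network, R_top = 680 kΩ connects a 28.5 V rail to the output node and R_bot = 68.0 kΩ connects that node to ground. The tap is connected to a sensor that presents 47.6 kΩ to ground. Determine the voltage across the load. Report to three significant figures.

V_out ≈ 1.13 V

The load sits in parallel with R_bot: R_bot‖R_L = (68.0 × 47.6) / (68.0 + 47.6) = 28.00 kΩ.
V_out = 28.5 × 28.00 / (680 + 28.00) = 28.5 × 28.00/708.0 = 1.13 V.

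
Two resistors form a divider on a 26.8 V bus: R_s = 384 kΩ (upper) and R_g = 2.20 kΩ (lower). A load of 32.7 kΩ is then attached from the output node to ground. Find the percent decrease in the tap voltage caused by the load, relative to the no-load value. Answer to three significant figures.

The divider's output (Thévenin) resistance is R_s‖R_g = 2.187 kΩ.
Fractional drop under load = R_th/(R_th + R_L) = 2.187 / (2.187 + 32.7) = 0.06270.
So the output falls by 6.27 %.

6.27 %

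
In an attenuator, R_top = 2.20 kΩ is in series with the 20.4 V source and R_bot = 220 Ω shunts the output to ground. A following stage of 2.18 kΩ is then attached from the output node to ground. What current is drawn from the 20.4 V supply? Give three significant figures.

I ≈ 8.50 mA

R_bot‖R_L = 199.8 Ω, so the source sees R_top + R_bot‖R_L = 2400 Ω.
I = 20.4 V / 2400 Ω = 8.50 mA.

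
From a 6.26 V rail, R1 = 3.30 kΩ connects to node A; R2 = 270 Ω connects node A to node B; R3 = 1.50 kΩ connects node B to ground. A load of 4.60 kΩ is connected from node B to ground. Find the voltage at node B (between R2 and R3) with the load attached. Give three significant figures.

At node B, R3 is in parallel with the load: R3‖R_L = 1131 Ω.
Below node A the resistance is R2 + (R3‖R_L) = 1401 Ω, so V_A = 6.26 × 1401/4701 = 1.866 V.
Then V_B = V_A × (R3‖R_L)/(R2 + R3‖R_L) = 1.866 × 1131/1401 = 1.51 V.

V ≈ 1.51 V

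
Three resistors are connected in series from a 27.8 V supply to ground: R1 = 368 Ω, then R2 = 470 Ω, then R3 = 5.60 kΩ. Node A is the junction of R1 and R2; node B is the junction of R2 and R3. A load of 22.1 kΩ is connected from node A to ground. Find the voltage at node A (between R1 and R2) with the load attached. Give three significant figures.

V ≈ 25.8 V

Below node A the series string R2+R3 = 6070 Ω sits in parallel with the 22100 Ω load: 4762 Ω.
V_A = 27.8 × 4762/(368 + 4762) = 25.8 V.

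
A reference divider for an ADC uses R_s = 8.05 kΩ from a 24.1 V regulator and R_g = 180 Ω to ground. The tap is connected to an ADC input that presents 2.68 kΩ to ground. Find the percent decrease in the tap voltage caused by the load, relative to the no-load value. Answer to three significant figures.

6.16 %

The divider's output (Thévenin) resistance is R_s‖R_g = 176.1 Ω.
Fractional drop under load = R_th/(R_th + R_L) = 176.1 / (176.1 + 2680) = 0.06165.
So the output falls by 6.16 %.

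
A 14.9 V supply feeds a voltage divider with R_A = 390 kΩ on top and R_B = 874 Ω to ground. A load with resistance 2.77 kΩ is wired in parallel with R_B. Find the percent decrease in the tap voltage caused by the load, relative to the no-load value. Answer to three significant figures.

23.9 %

The divider's output (Thévenin) resistance is R_A‖R_B = 872.0 Ω.
Fractional drop under load = R_th/(R_th + R_L) = 872.0 / (872.0 + 2770) = 0.2394.
So the output falls by 23.9 %.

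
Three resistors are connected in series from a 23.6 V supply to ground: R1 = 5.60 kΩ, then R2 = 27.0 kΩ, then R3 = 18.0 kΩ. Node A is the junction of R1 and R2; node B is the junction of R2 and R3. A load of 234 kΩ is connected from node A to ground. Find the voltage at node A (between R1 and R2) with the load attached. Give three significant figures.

V ≈ 20.6 V

Below node A the series string R2+R3 = 45.00 kΩ sits in parallel with the 234 kΩ load: 37.74 kΩ.
V_A = 23.6 × 37.74/(5.60 + 37.74) = 20.6 V.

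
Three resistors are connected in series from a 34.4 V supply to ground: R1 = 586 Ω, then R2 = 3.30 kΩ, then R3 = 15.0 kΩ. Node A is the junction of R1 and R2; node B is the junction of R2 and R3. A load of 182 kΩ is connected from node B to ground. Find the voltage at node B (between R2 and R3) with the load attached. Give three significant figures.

At node B, R3 is in parallel with the load: R3‖R_L = 13860 Ω.
Below node A the resistance is R2 + (R3‖R_L) = 17160 Ω, so V_A = 34.4 × 17160/17740 = 33.26 V.
Then V_B = V_A × (R3‖R_L)/(R2 + R3‖R_L) = 33.26 × 13860/17160 = 26.9 V.

V ≈ 26.9 V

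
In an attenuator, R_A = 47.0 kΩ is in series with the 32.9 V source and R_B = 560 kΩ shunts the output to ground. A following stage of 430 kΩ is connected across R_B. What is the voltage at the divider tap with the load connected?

V_out ≈ 27.6 V

The load sits in parallel with R_B: R_B‖R_L = (560 × 430) / (560 + 430) = 243.2 kΩ.
V_out = 32.9 × 243.2 / (47.0 + 243.2) = 32.9 × 243.2/290.2 = 27.6 V.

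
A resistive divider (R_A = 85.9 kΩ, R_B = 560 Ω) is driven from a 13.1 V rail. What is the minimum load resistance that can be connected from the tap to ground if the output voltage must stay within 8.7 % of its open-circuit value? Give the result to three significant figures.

Output resistance R_th = R_A‖R_B = (85900 × 560)/86460 = 556.4 Ω.
The fractional drop is R_th/(R_th + R_L); requiring this ≤ 0.0870 gives R_L ≥ R_th(1/0.0870 − 1) = 556.4 × 10.49 = 5.84 kΩ.

R_L(min) ≈ 5.84 kΩ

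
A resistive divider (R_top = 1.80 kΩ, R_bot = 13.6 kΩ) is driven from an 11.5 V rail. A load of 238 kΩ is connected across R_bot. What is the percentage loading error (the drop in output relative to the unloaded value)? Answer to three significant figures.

The divider's output (Thévenin) resistance is R_top‖R_bot = 1.590 kΩ.
Fractional drop under load = R_th/(R_th + R_L) = 1.590 / (1.590 + 238) = 0.006635.
So the output falls by 0.663 %.

0.663 %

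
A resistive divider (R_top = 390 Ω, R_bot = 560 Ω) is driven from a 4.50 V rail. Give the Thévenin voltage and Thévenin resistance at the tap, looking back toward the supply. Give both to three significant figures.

V_th = 2.65 V, R_th = 230 Ω

V_th is the open-circuit tap voltage: 4.50 × 560/(390 + 560) = 2.65 V.
With the supply zeroed, R_top and R_bot appear in parallel from the tap: R_th = R_top‖R_bot = (390 × 560)/950.0 = 230 Ω.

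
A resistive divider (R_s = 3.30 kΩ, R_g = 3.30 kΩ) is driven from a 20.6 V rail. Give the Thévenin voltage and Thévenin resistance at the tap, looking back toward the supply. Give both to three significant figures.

V_th = 10.3 V, R_th = 1.65 kΩ

V_th is the open-circuit tap voltage: 20.6 × 3.30/(3.30 + 3.30) = 10.3 V.
With the supply zeroed, R_s and R_g appear in parallel from the tap: R_th = R_s‖R_g = (3.30 × 3.30)/6.600 = 1.65 kΩ.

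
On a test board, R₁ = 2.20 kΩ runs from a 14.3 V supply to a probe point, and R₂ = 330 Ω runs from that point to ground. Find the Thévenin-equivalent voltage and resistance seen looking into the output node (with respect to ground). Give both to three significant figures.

V_th = 1.87 V, R_th = 287 Ω

V_th is the open-circuit tap voltage: 14.3 × 330/(2200 + 330) = 1.87 V.
With the supply zeroed, R₁ and R₂ appear in parallel from the tap: R_th = R₁‖R₂ = (2200 × 330)/2530 = 287 Ω.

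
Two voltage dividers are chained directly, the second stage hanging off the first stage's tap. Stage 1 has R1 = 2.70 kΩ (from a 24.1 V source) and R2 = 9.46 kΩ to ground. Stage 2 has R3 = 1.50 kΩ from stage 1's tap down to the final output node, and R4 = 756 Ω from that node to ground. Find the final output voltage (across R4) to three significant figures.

V_out ≈ 3.25 V

Stage 2 presents R3+R4 = 2256 Ω as a load on stage 1's tap.
Stage 1's lower leg becomes R2‖(R3+R4) = 1822 Ω, so V_mid = 24.1 × 1822/4522 = 9.709 V.
Stage 2 is itself unloaded: V_out = V_mid × R4/(R3+R4) = 9.709 × 756/2256 = 3.25 V.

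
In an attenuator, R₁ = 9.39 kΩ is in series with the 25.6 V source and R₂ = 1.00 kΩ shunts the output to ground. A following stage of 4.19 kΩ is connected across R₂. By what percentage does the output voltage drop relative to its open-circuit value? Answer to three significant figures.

17.7 %

The divider's output (Thévenin) resistance is R₁‖R₂ = 0.9038 kΩ.
Fractional drop under load = R_th/(R_th + R_L) = 0.9038 / (0.9038 + 4.19) = 0.1774.
So the output falls by 17.7 %.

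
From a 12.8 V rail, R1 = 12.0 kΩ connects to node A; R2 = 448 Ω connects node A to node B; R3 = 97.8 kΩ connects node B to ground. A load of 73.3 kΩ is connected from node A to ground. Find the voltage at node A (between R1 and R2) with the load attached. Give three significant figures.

V ≈ 9.95 V

Below node A the series string R2+R3 = 98250 Ω sits in parallel with the 73300 Ω load: 41980 Ω.
V_A = 12.8 × 41980/(12000 + 41980) = 9.95 V.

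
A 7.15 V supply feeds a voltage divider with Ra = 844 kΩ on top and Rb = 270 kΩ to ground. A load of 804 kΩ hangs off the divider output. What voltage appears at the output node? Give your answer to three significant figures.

V_out ≈ 1.38 V

The load sits in parallel with Rb: Rb‖R_L = (270 × 804) / (270 + 804) = 202.1 kΩ.
V_out = 7.15 × 202.1 / (844 + 202.1) = 7.15 × 202.1/1046 = 1.38 V.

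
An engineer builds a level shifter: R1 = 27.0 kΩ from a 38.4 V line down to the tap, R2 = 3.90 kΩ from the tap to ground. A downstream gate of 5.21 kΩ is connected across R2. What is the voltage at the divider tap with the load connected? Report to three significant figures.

V_out ≈ 2.93 V

The load sits in parallel with R2: R2‖R_L = (3.90 × 5.21) / (3.90 + 5.21) = 2.230 kΩ.
V_out = 38.4 × 2.230 / (27.0 + 2.230) = 38.4 × 2.230/29.23 = 2.93 V.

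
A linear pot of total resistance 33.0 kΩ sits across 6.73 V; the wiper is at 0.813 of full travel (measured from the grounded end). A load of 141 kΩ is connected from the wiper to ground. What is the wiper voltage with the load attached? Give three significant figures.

The wiper splits the pot into (1−α)R = 6.171 kΩ above and αR = 26.83 kΩ below.
Lower section ‖ load = 22.54 kΩ.
V_wiper = 6.73 × 22.54/(6.171 + 22.54) = 5.28 V.

V ≈ 5.28 V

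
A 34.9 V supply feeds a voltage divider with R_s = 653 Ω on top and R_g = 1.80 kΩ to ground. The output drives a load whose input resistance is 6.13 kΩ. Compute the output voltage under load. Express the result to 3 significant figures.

V_out ≈ 23.8 V

The load sits in parallel with R_g: R_g‖R_L = (1800 × 6130) / (1800 + 6130) = 1391 Ω.
V_out = 34.9 × 1391 / (653 + 1391) = 34.9 × 1391/2044 = 23.8 V.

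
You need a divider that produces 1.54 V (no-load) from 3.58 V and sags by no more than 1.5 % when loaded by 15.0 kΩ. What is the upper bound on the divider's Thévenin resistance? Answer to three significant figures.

R_th ≤ 228 Ω

Loading drop = R_th/(R_th + R_L) ≤ 0.0150, so R_th ≤ R_L · ε/(1−ε) = 15.0 kΩ × 0.0150/0.9850 = 228 Ω.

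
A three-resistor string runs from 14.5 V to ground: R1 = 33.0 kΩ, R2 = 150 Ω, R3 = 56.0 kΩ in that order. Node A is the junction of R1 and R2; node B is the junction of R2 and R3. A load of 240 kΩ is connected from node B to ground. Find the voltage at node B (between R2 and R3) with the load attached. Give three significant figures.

V ≈ 8.38 V

At node B, R3 is in parallel with the load: R3‖R_L = 45410 Ω.
Below node A the resistance is R2 + (R3‖R_L) = 45560 Ω, so V_A = 14.5 × 45560/78560 = 8.409 V.
Then V_B = V_A × (R3‖R_L)/(R2 + R3‖R_L) = 8.409 × 45410/45560 = 8.38 V.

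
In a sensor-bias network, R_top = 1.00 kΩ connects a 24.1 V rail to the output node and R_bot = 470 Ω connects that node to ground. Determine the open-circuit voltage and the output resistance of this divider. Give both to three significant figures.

V_th is the open-circuit tap voltage: 24.1 × 470/(1000 + 470) = 7.71 V.
With the supply zeroed, R_top and R_bot appear in parallel from the tap: R_th = R_top‖R_bot = (1000 × 470)/1470 = 320 Ω.

V_th = 7.71 V, R_th = 320 Ω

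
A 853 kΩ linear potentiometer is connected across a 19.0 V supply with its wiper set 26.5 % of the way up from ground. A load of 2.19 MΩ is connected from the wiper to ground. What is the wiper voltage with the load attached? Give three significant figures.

V ≈ 4.68 V

The wiper splits the pot into (1−α)R = 627.0 kΩ above and αR = 226.0 kΩ below.
Lower section ‖ load = 204.9 kΩ.
V_wiper = 19.0 × 204.9/(627.0 + 204.9) = 4.68 V.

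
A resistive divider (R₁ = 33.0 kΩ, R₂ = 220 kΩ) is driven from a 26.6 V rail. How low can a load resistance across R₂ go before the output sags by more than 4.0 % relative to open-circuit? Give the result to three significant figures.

R_L(min) ≈ 689 kΩ

Output resistance R_th = R₁‖R₂ = (33.0 × 220)/253.0 = 28.70 kΩ.
The fractional drop is R_th/(R_th + R_L); requiring this ≤ 0.0400 gives R_L ≥ R_th(1/0.0400 − 1) = 28.70 × 24.00 = 689 kΩ.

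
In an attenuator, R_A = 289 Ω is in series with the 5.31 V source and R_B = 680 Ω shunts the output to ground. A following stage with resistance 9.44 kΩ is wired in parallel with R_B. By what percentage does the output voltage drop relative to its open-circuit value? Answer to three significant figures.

The divider's output (Thévenin) resistance is R_A‖R_B = 202.8 Ω.
Fractional drop under load = R_th/(R_th + R_L) = 202.8 / (202.8 + 9440) = 0.02103.
So the output falls by 2.10 %.

2.10 %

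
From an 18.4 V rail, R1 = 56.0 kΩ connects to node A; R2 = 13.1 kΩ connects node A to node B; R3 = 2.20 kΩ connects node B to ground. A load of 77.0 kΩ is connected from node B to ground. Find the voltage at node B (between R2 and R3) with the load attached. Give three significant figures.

V ≈ 0.552 V

At node B, R3 is in parallel with the load: R3‖R_L = 2.139 kΩ.
Below node A the resistance is R2 + (R3‖R_L) = 15.24 kΩ, so V_A = 18.4 × 15.24/71.24 = 3.936 V.
Then V_B = V_A × (R3‖R_L)/(R2 + R3‖R_L) = 3.936 × 2.139/15.24 = 0.552 V.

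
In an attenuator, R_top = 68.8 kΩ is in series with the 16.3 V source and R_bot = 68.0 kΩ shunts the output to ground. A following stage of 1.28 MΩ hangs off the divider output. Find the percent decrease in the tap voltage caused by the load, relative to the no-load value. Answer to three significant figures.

The divider's output (Thévenin) resistance is R_top‖R_bot = 34.20 kΩ.
Fractional drop under load = R_th/(R_th + R_L) = 34.20 / (34.20 + 1280) = 0.02602.
So the output falls by 2.60 %.

2.60 %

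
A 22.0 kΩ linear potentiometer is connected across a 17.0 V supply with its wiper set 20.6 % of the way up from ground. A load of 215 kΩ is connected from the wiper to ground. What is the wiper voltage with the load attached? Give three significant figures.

V ≈ 3.44 V

The wiper splits the pot into (1−α)R = 17.47 kΩ above and αR = 4.532 kΩ below.
Lower section ‖ load = 4.438 kΩ.
V_wiper = 17.0 × 4.438/(17.47 + 4.438) = 3.44 V.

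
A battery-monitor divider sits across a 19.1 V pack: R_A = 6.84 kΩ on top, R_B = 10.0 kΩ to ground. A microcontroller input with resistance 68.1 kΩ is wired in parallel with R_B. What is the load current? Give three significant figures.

R_B‖R_L = 8.720 kΩ; V_out = 19.1 × 8.720/15.56 = 10.70 V.
I_L = V_out / R_L = 10.70 / 68.1 kΩ = 0.157 mA.

I_L ≈ 0.157 mA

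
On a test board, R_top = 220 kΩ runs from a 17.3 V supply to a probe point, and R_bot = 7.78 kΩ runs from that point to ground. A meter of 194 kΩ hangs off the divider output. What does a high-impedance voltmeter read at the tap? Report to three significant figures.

The load sits in parallel with R_bot: R_bot‖R_L = (7.78 × 194) / (7.78 + 194) = 7.480 kΩ.
V_out = 17.3 × 7.480 / (220 + 7.480) = 17.3 × 7.480/227.5 = 0.569 V.

V_out ≈ 0.569 V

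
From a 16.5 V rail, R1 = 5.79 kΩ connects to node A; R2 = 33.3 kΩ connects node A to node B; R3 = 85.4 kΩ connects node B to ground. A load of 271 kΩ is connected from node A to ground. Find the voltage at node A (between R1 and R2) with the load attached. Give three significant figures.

V ≈ 15.4 V

Below node A the series string R2+R3 = 118.7 kΩ sits in parallel with the 271 kΩ load: 82.54 kΩ.
V_A = 16.5 × 82.54/(5.79 + 82.54) = 15.4 V.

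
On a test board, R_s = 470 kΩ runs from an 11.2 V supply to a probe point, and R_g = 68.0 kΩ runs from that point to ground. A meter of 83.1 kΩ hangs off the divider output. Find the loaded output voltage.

The load sits in parallel with R_g: R_g‖R_L = (68.0 × 83.1) / (68.0 + 83.1) = 37.40 kΩ.
V_out = 11.2 × 37.40 / (470 + 37.40) = 11.2 × 37.40/507.4 = 0.825 V.

V_out ≈ 0.825 V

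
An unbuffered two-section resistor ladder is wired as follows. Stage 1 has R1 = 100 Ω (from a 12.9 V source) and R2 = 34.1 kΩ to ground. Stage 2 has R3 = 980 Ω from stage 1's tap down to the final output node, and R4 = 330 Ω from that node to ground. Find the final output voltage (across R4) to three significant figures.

V_out ≈ 3.01 V

Stage 2 presents R3+R4 = 1310 Ω as a load on stage 1's tap.
Stage 1's lower leg becomes R2‖(R3+R4) = 1262 Ω, so V_mid = 12.9 × 1262/1362 = 11.95 V.
Stage 2 is itself unloaded: V_out = V_mid × R4/(R3+R4) = 11.95 × 330/1310 = 3.01 V.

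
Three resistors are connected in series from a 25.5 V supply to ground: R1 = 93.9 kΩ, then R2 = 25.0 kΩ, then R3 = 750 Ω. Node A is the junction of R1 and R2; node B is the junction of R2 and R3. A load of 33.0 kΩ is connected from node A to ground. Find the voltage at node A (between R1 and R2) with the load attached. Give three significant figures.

V ≈ 3.40 V

Below node A the series string R2+R3 = 25750 Ω sits in parallel with the 33000 Ω load: 14460 Ω.
V_A = 25.5 × 14460/(93900 + 14460) = 3.40 V.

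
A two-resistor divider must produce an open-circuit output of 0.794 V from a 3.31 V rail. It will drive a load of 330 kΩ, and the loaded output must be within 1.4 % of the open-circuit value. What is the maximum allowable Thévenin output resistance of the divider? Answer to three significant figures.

R_th ≤ 4.69 kΩ

Loading drop = R_th/(R_th + R_L) ≤ 0.0140, so R_th ≤ R_L · ε/(1−ε) = 330 kΩ × 0.0140/0.9860 = 4.69 kΩ.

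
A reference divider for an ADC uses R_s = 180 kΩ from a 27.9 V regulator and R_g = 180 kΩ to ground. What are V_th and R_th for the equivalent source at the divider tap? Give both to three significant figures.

V_th is the open-circuit tap voltage: 27.9 × 180/(180 + 180) = 13.9 V.
With the supply zeroed, R_s and R_g appear in parallel from the tap: R_th = R_s‖R_g = (180 × 180)/360.0 = 90.0 kΩ.

V_th = 13.9 V, R_th = 90.0 kΩ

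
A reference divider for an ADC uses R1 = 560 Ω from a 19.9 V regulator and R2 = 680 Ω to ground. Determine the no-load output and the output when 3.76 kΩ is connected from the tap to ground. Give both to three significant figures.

Unloaded: 10.9 V; loaded: 10.1 V

Open-circuit: V = 19.9 × 680/(560 + 680) = 10.9 V.
With the load, R2 becomes R2‖R_L = 575.9 Ω, so V = 19.9 × 575.9/1136 = 10.1 V.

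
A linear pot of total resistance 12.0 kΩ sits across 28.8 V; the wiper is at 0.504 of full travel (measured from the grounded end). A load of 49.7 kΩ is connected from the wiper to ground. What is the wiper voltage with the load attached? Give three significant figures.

V ≈ 13.7 V

The wiper splits the pot into (1−α)R = 5.952 kΩ above and αR = 6.048 kΩ below.
Lower section ‖ load = 5.392 kΩ.
V_wiper = 28.8 × 5.392/(5.952 + 5.392) = 13.7 V.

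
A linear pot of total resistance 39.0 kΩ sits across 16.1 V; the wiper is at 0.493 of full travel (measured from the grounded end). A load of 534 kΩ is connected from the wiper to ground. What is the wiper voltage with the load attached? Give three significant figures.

The wiper splits the pot into (1−α)R = 19.77 kΩ above and αR = 19.23 kΩ below.
Lower section ‖ load = 18.56 kΩ.
V_wiper = 16.1 × 18.56/(19.77 + 18.56) = 7.80 V.

V ≈ 7.80 V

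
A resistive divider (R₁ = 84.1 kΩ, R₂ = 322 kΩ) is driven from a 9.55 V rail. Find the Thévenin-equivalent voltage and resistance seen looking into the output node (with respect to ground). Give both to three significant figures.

V_th is the open-circuit tap voltage: 9.55 × 322/(84.1 + 322) = 7.57 V.
With the supply zeroed, R₁ and R₂ appear in parallel from the tap: R_th = R₁‖R₂ = (84.1 × 322)/406.1 = 66.7 kΩ.

V_th = 7.57 V, R_th = 66.7 kΩ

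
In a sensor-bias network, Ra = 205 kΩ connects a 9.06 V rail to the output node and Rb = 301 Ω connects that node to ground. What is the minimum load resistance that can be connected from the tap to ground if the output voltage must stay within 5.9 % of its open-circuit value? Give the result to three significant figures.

R_L(min) ≈ 4.79 kΩ

Output resistance R_th = Ra‖Rb = (205000 × 301)/205300 = 300.6 Ω.
The fractional drop is R_th/(R_th + R_L); requiring this ≤ 0.0590 gives R_L ≥ R_th(1/0.0590 − 1) = 300.6 × 15.95 = 4.79 kΩ.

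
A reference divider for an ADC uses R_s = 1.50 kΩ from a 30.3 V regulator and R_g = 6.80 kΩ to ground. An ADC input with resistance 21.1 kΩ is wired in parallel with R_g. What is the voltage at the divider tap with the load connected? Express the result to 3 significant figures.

The load sits in parallel with R_g: R_g‖R_L = (6.80 × 21.1) / (6.80 + 21.1) = 5.143 kΩ.
V_out = 30.3 × 5.143 / (1.50 + 5.143) = 30.3 × 5.143/6.643 = 23.5 V.
(Unloaded it would have been 24.8 V.)

V_out ≈ 23.5 V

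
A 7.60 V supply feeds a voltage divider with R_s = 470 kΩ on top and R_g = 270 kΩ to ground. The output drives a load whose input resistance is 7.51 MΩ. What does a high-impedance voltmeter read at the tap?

V_out ≈ 2.71 V

The load sits in parallel with R_g: R_g‖R_L = (270 × 7510) / (270 + 7510) = 260.6 kΩ.
V_out = 7.60 × 260.6 / (470 + 260.6) = 7.60 × 260.6/730.6 = 2.71 V.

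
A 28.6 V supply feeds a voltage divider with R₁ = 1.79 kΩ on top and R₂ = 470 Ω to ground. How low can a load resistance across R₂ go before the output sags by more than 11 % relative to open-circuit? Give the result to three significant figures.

R_L(min) ≈ 3.01 kΩ

Output resistance R_th = R₁‖R₂ = (1790 × 470)/2260 = 372.3 Ω.
The fractional drop is R_th/(R_th + R_L); requiring this ≤ 0.110 gives R_L ≥ R_th(1/0.110 − 1) = 372.3 × 8.091 = 3.01 kΩ.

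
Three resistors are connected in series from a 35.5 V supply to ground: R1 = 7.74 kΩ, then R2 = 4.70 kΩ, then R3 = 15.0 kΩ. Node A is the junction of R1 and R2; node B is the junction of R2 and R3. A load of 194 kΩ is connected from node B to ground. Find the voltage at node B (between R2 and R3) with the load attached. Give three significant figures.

At node B, R3 is in parallel with the load: R3‖R_L = 13.92 kΩ.
Below node A the resistance is R2 + (R3‖R_L) = 18.62 kΩ, so V_A = 35.5 × 18.62/26.36 = 25.08 V.
Then V_B = V_A × (R3‖R_L)/(R2 + R3‖R_L) = 25.08 × 13.92/18.62 = 18.7 V.

V ≈ 18.7 V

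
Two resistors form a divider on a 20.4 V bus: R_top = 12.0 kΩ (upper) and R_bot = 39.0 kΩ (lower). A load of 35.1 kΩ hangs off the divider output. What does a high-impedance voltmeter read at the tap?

V_out ≈ 12.4 V

The load sits in parallel with R_bot: R_bot‖R_L = (39.0 × 35.1) / (39.0 + 35.1) = 18.47 kΩ.
V_out = 20.4 × 18.47 / (12.0 + 18.47) = 20.4 × 18.47/30.47 = 12.4 V.
(Unloaded it would have been 15.6 V.)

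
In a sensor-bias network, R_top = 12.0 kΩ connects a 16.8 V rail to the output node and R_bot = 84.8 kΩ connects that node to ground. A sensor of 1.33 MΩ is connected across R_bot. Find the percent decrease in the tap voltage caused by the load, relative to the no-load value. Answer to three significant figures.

The divider's output (Thévenin) resistance is R_top‖R_bot = 10.51 kΩ.
Fractional drop under load = R_th/(R_th + R_L) = 10.51 / (10.51 + 1330) = 0.007842.
So the output falls by 0.784 %.

0.784 %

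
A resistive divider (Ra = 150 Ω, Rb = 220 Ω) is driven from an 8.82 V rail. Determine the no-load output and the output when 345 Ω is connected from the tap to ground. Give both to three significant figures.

Unloaded: 5.24 V; loaded: 4.17 V

Open-circuit: V = 8.82 × 220/(150 + 220) = 5.24 V.
With the load, Rb becomes Rb‖R_L = 134.3 Ω, so V = 8.82 × 134.3/284.3 = 4.17 V.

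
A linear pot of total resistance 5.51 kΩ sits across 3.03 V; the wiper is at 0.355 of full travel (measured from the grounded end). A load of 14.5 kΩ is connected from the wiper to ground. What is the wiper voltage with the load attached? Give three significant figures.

The wiper splits the pot into (1−α)R = 3.554 kΩ above and αR = 1.956 kΩ below.
Lower section ‖ load = 1.724 kΩ.
V_wiper = 3.03 × 1.724/(3.554 + 1.724) = 0.990 V.

V ≈ 0.990 V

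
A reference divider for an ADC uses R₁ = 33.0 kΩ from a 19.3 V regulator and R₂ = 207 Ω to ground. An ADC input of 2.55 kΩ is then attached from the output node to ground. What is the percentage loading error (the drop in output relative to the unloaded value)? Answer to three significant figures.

7.46 %

The divider's output (Thévenin) resistance is R₁‖R₂ = 205.7 Ω.
Fractional drop under load = R_th/(R_th + R_L) = 205.7 / (205.7 + 2550) = 0.07465.
So the output falls by 7.46 %.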